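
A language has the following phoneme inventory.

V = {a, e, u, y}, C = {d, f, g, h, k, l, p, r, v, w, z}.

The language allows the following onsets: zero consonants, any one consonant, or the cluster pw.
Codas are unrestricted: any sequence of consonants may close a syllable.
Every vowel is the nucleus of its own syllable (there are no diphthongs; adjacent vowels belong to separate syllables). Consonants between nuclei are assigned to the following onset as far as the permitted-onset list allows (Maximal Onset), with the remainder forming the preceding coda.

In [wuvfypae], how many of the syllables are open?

3

The vowels are u, y, a, e — 4 nuclei, so 4 syllables.
Between /u/ (V1) and /y/ (V2): /vf/ splits as /v/ + /f/ (/f/ is the longest suffix that is a licit onset).
Between /y/ (V2) and /a/ (V3): just /p/ — single C goes to the following onset.
Between /a/ (V3) and /e/ (V4): hiatus — the boundary sits between the two vowels.
Syllabification: wuv.fy.pa.e.
Classifying each syllable: /wuv/ (closed), /fy/ (open), /pa/ (open), /e/ (open).
Open syllables: 3.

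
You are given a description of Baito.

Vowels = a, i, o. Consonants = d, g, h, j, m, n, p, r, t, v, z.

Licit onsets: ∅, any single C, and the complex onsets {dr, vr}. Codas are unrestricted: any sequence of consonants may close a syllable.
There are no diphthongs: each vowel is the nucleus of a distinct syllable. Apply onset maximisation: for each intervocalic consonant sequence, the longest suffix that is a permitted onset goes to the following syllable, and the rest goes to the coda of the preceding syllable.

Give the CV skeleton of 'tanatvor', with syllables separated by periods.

Vowels present: a, a, o; each is a nucleus, giving 3 syllables.
Between /a/ (V1) and /a/ (V2): just /n/ — single C goes to the following onset.
Between /a/ (V2) and /o/ (V3): cluster /tv/ — the longest permitted-onset suffix is /v/; onset = /v/, preceding coda = /t/.
Result: ta.nat.vor.
Mapping each syllable to C/V: /ta/ → CV, /nat/ → CVC, /vor/ → CVC.

CV.CVC.CVC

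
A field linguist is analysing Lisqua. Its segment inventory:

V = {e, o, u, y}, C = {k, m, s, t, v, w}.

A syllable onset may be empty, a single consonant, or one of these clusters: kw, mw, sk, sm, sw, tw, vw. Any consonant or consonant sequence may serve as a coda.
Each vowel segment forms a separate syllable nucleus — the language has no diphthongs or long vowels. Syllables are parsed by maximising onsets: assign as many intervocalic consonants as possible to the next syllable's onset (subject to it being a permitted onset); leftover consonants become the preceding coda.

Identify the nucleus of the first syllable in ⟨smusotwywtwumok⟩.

Vowels present: u, o, y, u, o; each is a nucleus, giving 5 syllables.
The first nucleus (vowel 1 from the left) is /u/.

u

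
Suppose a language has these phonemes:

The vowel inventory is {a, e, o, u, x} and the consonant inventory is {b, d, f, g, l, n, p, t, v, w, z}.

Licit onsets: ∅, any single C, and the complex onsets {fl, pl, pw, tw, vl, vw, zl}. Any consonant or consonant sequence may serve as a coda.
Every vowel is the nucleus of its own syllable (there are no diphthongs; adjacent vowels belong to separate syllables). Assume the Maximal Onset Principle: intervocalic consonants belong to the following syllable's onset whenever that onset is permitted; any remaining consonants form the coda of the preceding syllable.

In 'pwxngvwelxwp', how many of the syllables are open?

1

Vowels present: x, e, x; each is a nucleus, giving 3 syllables.
V1 /x/ – V2 /e/: /ngvw/ — longest licit onset from the right is /vw/, leaving /ng/ as coda.
V2 /e/ – V3 /x/: /l/ → onset of the next syllable (single consonants are always licit onsets).
Syllabification: pwxng.vwe.lxwp.
Classifying each syllable: /pwxng/ (closed), /vwe/ (open), /lxwp/ (closed).
Open syllables: 1.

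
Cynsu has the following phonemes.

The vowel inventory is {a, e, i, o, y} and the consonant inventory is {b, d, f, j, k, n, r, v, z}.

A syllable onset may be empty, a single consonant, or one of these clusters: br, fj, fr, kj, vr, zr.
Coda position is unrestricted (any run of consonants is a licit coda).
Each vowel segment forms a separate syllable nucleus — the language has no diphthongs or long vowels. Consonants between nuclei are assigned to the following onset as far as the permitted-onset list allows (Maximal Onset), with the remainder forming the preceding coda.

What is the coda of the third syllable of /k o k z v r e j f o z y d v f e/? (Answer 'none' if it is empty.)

Nuclei (vowels): o, e, o, y, e → 5 syllables.
V1 /o/ – V2 /e/: /kzvr/ — longest licit onset from the right is /vr/, leaving /kz/ as coda.
V2 /e/ – V3 /o/: cluster /jf/ — the longest permitted-onset suffix is /f/; onset = /f/, preceding coda = /j/.
V3 /o/ – V4 /y/: /z/ is a single consonant, so it becomes the next onset.
V4 /y/ – V5 /e/: /dvf/; trying suffixes from longest down, /f/ is the first permitted one, so coda /dv/ | onset /f/.
Result: kokz.vrej.fo.zydv.fe.
Syllable 3 is /fo/: onset /f/, nucleus /o/, coda ∅.

none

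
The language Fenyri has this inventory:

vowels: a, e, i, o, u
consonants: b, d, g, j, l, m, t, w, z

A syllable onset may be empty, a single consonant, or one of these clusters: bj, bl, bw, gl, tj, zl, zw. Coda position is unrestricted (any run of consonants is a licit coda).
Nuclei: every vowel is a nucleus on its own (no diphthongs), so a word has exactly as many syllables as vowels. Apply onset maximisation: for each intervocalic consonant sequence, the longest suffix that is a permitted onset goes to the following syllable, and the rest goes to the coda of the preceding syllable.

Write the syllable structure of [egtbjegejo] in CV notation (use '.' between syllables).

Nuclei (vowels): e, e, e, o → 4 syllables.
Between /e/ (V1) and /e/ (V2): /gtbj/; trying suffixes from longest down, /bj/ is the first permitted one, so coda /gt/ | onset /bj/.
Between /e/ (V2) and /e/ (V3): /g/ is a single consonant, so it becomes the next onset.
Between /e/ (V3) and /o/ (V4): /j/ → onset of the next syllable (single consonants are always licit onsets).
Syllabification: egt.bje.ge.jo.
Mapping each syllable to C/V: /egt/ → VCC, /bje/ → CCV, /ge/ → CV, /jo/ → CV.

VCC.CCV.CV.CV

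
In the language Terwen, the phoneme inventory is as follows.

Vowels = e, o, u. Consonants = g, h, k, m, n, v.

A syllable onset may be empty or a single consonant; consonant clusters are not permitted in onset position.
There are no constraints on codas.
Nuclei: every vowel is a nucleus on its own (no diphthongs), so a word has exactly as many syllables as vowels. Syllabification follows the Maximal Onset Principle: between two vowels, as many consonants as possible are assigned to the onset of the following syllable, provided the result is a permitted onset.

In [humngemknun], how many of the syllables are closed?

Nuclei (vowels): u, e, u → 3 syllables.
/u…e/ gap (V1→V2): cluster /mng/ — the longest permitted-onset suffix is /g/; onset = /g/, preceding coda = /mn/.
/e…u/ gap (V2→V3): /mkn/; trying suffixes from longest down, /n/ is the first permitted one, so coda /mk/ | onset /n/.
So the parse is humn.gemk.nun.
Classifying each syllable: /humn/ (closed), /gemk/ (closed), /nun/ (closed).
Closed syllables: 3.

3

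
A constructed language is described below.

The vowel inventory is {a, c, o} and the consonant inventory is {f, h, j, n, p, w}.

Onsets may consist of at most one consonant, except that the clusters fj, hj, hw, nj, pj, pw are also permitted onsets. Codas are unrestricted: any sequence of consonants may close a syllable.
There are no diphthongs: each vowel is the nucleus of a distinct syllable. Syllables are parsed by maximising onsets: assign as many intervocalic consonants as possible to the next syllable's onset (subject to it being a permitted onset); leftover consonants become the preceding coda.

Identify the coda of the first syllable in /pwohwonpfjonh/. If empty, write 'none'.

none

Nuclei (vowels): o, o, o → 3 syllables.
Between /o/ (V1) and /o/ (V2): cluster /hw/ — /hw/ is itself a permitted onset, so the whole cluster goes right; preceding coda = ∅.
Between /o/ (V2) and /o/ (V3): /npfj/; trying suffixes from longest down, /fj/ is the first permitted one, so coda /np/ | onset /fj/.
So the parse is pwo.hwonp.fjonh.
Syllable 1 is /pwo/: onset /pw/, nucleus /o/, coda ∅.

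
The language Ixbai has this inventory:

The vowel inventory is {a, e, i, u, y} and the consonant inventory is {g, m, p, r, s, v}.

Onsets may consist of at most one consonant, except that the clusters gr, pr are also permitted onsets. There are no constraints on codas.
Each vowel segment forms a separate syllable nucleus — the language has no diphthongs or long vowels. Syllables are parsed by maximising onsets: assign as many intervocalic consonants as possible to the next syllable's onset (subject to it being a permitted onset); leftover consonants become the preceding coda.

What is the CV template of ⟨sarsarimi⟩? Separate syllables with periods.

The vowels are a, a, i, i — 4 nuclei, so 4 syllables.
σ1/σ2 boundary: /rs/ — longest licit onset from the right is /s/, leaving /r/ as coda.
σ2/σ3 boundary: just /r/ — single C goes to the following onset.
σ3/σ4 boundary: /m/ is a single consonant, so it becomes the next onset.
Putting it together: sar.sa.ri.mi.
Mapping each syllable to C/V: /sar/ → CVC, /sa/ → CV, /ri/ → CV, /mi/ → CV.

CVC.CV.CV.CV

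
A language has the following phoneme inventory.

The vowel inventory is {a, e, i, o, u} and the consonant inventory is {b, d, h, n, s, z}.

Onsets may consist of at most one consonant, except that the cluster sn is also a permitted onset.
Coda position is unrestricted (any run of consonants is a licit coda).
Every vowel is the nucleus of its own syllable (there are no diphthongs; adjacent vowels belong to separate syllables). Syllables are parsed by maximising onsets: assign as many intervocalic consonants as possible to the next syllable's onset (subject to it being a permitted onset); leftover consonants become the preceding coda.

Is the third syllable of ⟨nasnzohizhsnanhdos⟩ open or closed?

closed

Vowels present: a, o, i, a, o; each is a nucleus, giving 5 syllables.
σ1/σ2 boundary: /snz/ — longest licit onset from the right is /z/, leaving /sn/ as coda.
σ2/σ3 boundary: just /h/ — single C goes to the following onset.
σ3/σ4 boundary: /zhsn/; trying suffixes from longest down, /sn/ is the first permitted one, so coda /zh/ | onset /sn/.
σ4/σ5 boundary: cluster /nhd/ — the longest permitted-onset suffix is /d/; onset = /d/, preceding coda = /nh/.
Result: nasn.zo.hizh.snanh.dos.
Syllable 3 is /hizh/ with coda /zh/, so it is closed.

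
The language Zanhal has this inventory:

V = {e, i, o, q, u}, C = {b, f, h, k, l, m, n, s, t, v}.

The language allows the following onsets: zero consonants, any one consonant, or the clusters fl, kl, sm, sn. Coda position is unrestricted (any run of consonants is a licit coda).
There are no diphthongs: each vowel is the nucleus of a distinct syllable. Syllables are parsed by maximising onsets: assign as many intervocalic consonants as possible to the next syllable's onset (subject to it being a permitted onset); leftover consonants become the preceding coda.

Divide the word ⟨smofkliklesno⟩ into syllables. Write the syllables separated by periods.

smof.kli.kle.sno

The vowels are o, i, e, o — 4 nuclei, so 4 syllables.
σ1/σ2 boundary: cluster /fkl/ — the longest permitted-onset suffix is /kl/; onset = /kl/, preceding coda = /f/.
σ2/σ3 boundary: /kl/ is a licit onset in full, so it all attaches to the next syllable.
σ3/σ4 boundary: /sn/ is a licit onset in full, so it all attaches to the next syllable.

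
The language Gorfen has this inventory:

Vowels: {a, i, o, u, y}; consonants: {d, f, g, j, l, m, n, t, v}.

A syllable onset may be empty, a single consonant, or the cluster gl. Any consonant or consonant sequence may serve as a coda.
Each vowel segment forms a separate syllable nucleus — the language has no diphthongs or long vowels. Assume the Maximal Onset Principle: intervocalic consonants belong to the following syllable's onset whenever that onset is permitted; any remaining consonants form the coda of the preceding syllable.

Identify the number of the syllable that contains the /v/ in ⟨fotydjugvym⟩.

4

Nuclei (vowels): o, y, u, y → 4 syllables.
/o…y/ gap (V1→V2): /t/ is a single consonant, so it becomes the next onset.
/y…u/ gap (V2→V3): /dj/; trying suffixes from longest down, /j/ is the first permitted one, so coda /d/ | onset /j/.
/u…y/ gap (V3→V4): cluster /gv/ — the longest permitted-onset suffix is /v/; onset = /v/, preceding coda = /g/.
Syllabification: fo.tyd.jug.vym.
The /v/ is in the onset of syllable 4 (/vym/).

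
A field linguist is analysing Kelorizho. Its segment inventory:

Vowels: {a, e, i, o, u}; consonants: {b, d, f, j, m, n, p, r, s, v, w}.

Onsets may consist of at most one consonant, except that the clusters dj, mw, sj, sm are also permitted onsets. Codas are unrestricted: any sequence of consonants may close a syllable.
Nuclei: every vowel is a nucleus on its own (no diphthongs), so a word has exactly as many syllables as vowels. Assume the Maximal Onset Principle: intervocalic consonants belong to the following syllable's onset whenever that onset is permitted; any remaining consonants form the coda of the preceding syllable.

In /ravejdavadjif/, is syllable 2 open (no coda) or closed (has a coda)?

closed

The vowels are a, e, a, a, i — 5 nuclei, so 5 syllables.
σ1/σ2 boundary: /v/ → onset of the next syllable (single consonants are always licit onsets).
σ2/σ3 boundary: cluster /jd/ — the longest permitted-onset suffix is /d/; onset = /d/, preceding coda = /j/.
σ3/σ4 boundary: /v/ → onset of the next syllable (single consonants are always licit onsets).
σ4/σ5 boundary: /dj/ — entire cluster is a permitted onset → onset /dj/, coda ∅.
Putting it together: ra.vej.da.va.djif.
Syllable 2 is /vej/ with coda /j/, so it is closed.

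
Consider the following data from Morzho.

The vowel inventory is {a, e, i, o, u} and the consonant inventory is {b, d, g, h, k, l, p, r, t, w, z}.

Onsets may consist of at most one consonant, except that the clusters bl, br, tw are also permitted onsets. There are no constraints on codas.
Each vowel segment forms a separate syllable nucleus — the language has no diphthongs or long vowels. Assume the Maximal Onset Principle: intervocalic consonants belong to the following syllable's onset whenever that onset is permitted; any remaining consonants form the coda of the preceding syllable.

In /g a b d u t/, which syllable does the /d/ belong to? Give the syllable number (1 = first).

The vowels are a, u — 2 nuclei, so 2 syllables.
Between /a/ (V1) and /u/ (V2): cluster /bd/ — the longest permitted-onset suffix is /d/; onset = /d/, preceding coda = /b/.
So the parse is gab.dut.
The /d/ is in the onset of syllable 2 (/dut/).

2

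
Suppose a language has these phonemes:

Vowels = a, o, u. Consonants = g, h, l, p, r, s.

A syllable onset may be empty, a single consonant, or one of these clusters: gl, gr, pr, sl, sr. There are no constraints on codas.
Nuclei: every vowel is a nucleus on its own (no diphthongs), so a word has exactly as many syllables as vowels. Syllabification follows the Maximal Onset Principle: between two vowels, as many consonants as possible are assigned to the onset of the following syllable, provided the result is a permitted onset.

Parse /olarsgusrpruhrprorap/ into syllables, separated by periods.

o.lars.gusr.pruhr.pro.rap

Vowels present: o, a, u, u, o, a; each is a nucleus, giving 6 syllables.
/o…a/ gap (V1→V2): /l/ is a single consonant, so it becomes the next onset.
/a…u/ gap (V2→V3): /rsg/ splits as /rs/ + /g/ (/g/ is the longest suffix that is a licit onset).
/u…u/ gap (V3→V4): /srpr/; trying suffixes from longest down, /pr/ is the first permitted one, so coda /sr/ | onset /pr/.
/u…o/ gap (V4→V5): /hrpr/; trying suffixes from longest down, /pr/ is the first permitted one, so coda /hr/ | onset /pr/.
/o…a/ gap (V5→V6): just /r/ — single C goes to the following onset.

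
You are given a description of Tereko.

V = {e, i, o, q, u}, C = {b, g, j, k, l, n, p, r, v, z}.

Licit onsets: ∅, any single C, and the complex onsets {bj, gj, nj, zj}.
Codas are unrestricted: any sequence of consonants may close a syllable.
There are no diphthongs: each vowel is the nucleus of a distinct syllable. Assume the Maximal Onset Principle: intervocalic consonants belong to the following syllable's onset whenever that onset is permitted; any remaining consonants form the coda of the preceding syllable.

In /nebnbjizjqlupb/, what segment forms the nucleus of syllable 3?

Vowels present: e, i, q, u; each is a nucleus, giving 4 syllables.
The third nucleus (vowel 3 from the left) is /q/.

q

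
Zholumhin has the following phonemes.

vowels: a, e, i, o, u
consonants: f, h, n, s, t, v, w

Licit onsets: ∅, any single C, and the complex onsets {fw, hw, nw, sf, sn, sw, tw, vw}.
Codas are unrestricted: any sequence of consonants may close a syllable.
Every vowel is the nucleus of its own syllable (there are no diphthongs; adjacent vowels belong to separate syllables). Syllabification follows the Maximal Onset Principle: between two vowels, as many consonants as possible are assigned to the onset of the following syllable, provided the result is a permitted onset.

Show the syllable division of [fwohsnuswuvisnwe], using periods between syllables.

Nuclei (vowels): o, u, u, i, e → 5 syllables.
/o…u/ gap (V1→V2): /hsn/; trying suffixes from longest down, /sn/ is the first permitted one, so coda /h/ | onset /sn/.
/u…u/ gap (V2→V3): /sw/ is a licit onset in full, so it all attaches to the next syllable.
/u…i/ gap (V3→V4): just /v/ — single C goes to the following onset.
/i…e/ gap (V4→V5): cluster /snw/ — the longest permitted-onset suffix is /nw/; onset = /nw/, preceding coda = /s/.

fwoh.snu.swu.vis.nwe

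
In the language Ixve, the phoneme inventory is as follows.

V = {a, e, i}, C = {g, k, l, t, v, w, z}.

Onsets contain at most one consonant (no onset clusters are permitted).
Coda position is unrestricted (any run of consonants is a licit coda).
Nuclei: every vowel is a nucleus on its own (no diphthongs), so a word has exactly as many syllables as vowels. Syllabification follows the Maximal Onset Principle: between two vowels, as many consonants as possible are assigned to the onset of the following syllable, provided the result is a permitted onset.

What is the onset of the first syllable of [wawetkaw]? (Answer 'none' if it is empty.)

w

The vowels are a, e, a — 3 nuclei, so 3 syllables.
V1 /a/ – V2 /e/: /w/ → onset of the next syllable (single consonants are always licit onsets).
V2 /e/ – V3 /a/: /tk/; trying suffixes from longest down, /k/ is the first permitted one, so coda /t/ | onset /k/.
So the parse is wa.wet.kaw.
Syllable 1 is /wa/: onset /w/, nucleus /a/, coda ∅.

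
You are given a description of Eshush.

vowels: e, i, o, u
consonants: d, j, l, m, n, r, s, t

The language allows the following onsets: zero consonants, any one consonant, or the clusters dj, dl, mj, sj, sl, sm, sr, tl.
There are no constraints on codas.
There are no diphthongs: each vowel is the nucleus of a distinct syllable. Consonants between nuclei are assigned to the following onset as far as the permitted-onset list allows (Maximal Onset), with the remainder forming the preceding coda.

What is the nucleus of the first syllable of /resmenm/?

e

Vowels present: e, e; each is a nucleus, giving 2 syllables.
The first nucleus (vowel 1 from the left) is /e/.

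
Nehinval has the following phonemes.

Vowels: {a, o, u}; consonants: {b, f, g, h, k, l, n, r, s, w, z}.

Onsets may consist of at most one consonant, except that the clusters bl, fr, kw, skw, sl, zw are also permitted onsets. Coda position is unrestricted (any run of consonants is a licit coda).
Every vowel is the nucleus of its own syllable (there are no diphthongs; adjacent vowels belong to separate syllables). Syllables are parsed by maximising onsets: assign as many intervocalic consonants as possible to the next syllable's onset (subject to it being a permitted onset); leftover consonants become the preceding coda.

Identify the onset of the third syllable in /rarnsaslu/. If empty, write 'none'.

sl

Vowels present: a, a, u; each is a nucleus, giving 3 syllables.
V1 /a/ – V2 /a/: cluster /rns/ — the longest permitted-onset suffix is /s/; onset = /s/, preceding coda = /rn/.
V2 /a/ – V3 /u/: /sl/ is a licit onset in full, so it all attaches to the next syllable.
Putting it together: rarn.sa.slu.
Syllable 3 is /slu/: onset /sl/, nucleus /u/, coda ∅.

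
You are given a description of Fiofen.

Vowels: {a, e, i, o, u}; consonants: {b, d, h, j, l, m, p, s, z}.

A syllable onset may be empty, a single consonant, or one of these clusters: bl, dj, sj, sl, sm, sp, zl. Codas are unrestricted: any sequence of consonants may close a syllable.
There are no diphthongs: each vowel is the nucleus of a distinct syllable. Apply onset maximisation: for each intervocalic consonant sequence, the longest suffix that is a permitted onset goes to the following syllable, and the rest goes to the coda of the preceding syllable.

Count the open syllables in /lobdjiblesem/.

2

Vowels present: o, i, e, e; each is a nucleus, giving 4 syllables.
Between /o/ (V1) and /i/ (V2): /bdj/ — longest licit onset from the right is /dj/, leaving /b/ as coda.
Between /i/ (V2) and /e/ (V3): cluster /bl/ — /bl/ is itself a permitted onset, so the whole cluster goes right; preceding coda = ∅.
Between /e/ (V3) and /e/ (V4): /s/ → onset of the next syllable (single consonants are always licit onsets).
Putting it together: lob.dji.ble.sem.
Classifying each syllable: /lob/ (closed), /dji/ (open), /ble/ (open), /sem/ (closed).
Open syllables: 2.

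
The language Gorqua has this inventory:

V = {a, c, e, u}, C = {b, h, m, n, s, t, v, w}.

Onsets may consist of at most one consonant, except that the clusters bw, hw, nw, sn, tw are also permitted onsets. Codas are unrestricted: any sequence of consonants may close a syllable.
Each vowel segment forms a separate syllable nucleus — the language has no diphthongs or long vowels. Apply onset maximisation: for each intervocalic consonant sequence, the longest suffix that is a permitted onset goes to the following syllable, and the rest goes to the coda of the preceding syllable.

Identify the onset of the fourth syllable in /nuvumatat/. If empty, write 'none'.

t

Nuclei (vowels): u, u, a, a → 4 syllables.
Between /u/ (V1) and /u/ (V2): /v/ is a single consonant, so it becomes the next onset.
Between /u/ (V2) and /a/ (V3): /m/ → onset of the next syllable (single consonants are always licit onsets).
Between /a/ (V3) and /a/ (V4): just /t/ — single C goes to the following onset.
Putting it together: nu.vu.ma.tat.
Syllable 4 is /tat/: onset /t/, nucleus /a/, coda /t/.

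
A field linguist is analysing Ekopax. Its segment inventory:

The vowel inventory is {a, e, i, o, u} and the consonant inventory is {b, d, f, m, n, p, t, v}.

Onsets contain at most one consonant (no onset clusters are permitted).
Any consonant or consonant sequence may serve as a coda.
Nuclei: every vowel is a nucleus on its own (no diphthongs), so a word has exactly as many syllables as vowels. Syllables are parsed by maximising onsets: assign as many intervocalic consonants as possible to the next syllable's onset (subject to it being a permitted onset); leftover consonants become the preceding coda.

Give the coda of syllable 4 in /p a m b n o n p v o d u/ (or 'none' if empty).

The vowels are a, o, o, u — 4 nuclei, so 4 syllables.
/a…o/ gap (V1→V2): /mbn/; trying suffixes from longest down, /n/ is the first permitted one, so coda /mb/ | onset /n/.
/o…o/ gap (V2→V3): /npv/; trying suffixes from longest down, /v/ is the first permitted one, so coda /np/ | onset /v/.
/o…u/ gap (V3→V4): /d/ is a single consonant, so it becomes the next onset.
So the parse is pamb.nonp.vo.du.
Syllable 4 is /du/: onset /d/, nucleus /u/, coda ∅.

none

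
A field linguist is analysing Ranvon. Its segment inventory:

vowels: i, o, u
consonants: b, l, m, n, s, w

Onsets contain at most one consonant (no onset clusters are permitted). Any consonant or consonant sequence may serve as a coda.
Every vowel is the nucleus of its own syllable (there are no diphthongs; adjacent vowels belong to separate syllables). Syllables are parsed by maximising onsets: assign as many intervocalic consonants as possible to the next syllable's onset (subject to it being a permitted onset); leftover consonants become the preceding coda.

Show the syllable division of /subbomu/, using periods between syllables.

Nuclei (vowels): u, o, u → 3 syllables.
/u…o/ gap (V1→V2): cluster /bb/ — the longest permitted-onset suffix is /b/; onset = /b/, preceding coda = /b/.
/o…u/ gap (V2→V3): /m/ → onset of the next syllable (single consonants are always licit onsets).

sub.bo.mu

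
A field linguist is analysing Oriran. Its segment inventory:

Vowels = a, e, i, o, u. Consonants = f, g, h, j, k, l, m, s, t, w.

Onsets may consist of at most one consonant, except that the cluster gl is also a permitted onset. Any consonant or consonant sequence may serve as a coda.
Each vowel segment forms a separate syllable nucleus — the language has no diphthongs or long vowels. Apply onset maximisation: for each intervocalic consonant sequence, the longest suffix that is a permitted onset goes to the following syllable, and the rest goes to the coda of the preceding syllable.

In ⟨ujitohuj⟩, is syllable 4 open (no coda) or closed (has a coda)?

The vowels are u, i, o, u — 4 nuclei, so 4 syllables.
Between /u/ (V1) and /i/ (V2): /j/ → onset of the next syllable (single consonants are always licit onsets).
Between /i/ (V2) and /o/ (V3): just /t/ — single C goes to the following onset.
Between /o/ (V3) and /u/ (V4): just /h/ — single C goes to the following onset.
Putting it together: u.ji.to.huj.
Syllable 4 is /huj/ with coda /j/, so it is closed.

closed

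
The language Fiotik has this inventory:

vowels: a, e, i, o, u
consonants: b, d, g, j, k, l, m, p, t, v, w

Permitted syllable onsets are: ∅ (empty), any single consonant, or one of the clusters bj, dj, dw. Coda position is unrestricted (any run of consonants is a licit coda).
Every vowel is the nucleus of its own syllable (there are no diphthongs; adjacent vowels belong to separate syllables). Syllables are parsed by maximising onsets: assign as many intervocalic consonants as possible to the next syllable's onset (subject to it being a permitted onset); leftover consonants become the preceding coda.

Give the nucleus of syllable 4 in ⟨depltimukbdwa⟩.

a

The vowels are e, i, u, a — 4 nuclei, so 4 syllables.
The fourth nucleus (vowel 4 from the left) is /a/.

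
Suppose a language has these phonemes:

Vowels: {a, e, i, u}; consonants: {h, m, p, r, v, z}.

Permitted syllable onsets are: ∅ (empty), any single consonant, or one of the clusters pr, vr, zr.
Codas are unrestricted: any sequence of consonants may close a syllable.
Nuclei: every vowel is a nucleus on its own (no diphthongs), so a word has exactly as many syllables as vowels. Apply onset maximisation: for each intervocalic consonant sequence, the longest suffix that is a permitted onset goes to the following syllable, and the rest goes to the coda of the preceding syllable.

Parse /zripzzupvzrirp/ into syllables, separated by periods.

zripz.zupv.zrirp

Nuclei (vowels): i, u, i → 3 syllables.
/i…u/ gap (V1→V2): /pzz/ — longest licit onset from the right is /z/, leaving /pz/ as coda.
/u…i/ gap (V2→V3): cluster /pvzr/ — the longest permitted-onset suffix is /zr/; onset = /zr/, preceding coda = /pv/.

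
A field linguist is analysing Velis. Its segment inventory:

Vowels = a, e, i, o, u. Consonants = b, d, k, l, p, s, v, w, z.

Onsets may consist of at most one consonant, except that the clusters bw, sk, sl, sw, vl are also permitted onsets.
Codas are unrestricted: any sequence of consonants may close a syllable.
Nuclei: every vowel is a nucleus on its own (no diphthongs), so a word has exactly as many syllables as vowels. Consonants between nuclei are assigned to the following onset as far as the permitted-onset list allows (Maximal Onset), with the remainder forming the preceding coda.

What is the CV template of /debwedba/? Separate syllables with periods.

CV.CCVC.CV

Vowels present: e, e, a; each is a nucleus, giving 3 syllables.
V1 /e/ – V2 /e/: cluster /bw/ — /bw/ is itself a permitted onset, so the whole cluster goes right; preceding coda = ∅.
V2 /e/ – V3 /a/: /db/ — longest licit onset from the right is /b/, leaving /d/ as coda.
Putting it together: de.bwed.ba.
Mapping each syllable to C/V: /de/ → CV, /bwed/ → CCVC, /ba/ → CV.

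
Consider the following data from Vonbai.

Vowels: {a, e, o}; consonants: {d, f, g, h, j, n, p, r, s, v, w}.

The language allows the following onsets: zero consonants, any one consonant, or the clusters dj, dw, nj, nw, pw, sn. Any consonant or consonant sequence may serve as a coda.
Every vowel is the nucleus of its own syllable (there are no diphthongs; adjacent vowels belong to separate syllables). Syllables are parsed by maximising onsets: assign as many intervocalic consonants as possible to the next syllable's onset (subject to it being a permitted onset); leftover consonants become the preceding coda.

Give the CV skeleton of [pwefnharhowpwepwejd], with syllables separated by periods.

CCVCC.CVC.CVC.CCV.CCVCC

Vowels present: e, a, o, e, e; each is a nucleus, giving 5 syllables.
V1 /e/ – V2 /a/: /fnh/ splits as /fn/ + /h/ (/h/ is the longest suffix that is a licit onset).
V2 /a/ – V3 /o/: /rh/; trying suffixes from longest down, /h/ is the first permitted one, so coda /r/ | onset /h/.
V3 /o/ – V4 /e/: /wpw/; trying suffixes from longest down, /pw/ is the first permitted one, so coda /w/ | onset /pw/.
V4 /e/ – V5 /e/: cluster /pw/ — /pw/ is itself a permitted onset, so the whole cluster goes right; preceding coda = ∅.
Putting it together: pwefn.har.how.pwe.pwejd.
Mapping each syllable to C/V: /pwefn/ → CCVCC, /har/ → CVC, /how/ → CVC, /pwe/ → CCV, /pwejd/ → CCVCC.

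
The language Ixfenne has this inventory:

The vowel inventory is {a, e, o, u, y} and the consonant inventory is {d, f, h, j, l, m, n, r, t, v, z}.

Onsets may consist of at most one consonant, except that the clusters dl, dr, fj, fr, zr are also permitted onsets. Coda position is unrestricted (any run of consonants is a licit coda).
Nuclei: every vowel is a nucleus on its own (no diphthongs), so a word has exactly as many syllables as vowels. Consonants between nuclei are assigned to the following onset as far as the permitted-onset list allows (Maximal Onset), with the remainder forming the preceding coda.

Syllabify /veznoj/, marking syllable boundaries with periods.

vez.noj

Vowels present: e, o; each is a nucleus, giving 2 syllables.
Between /e/ (V1) and /o/ (V2): /zn/; trying suffixes from longest down, /n/ is the first permitted one, so coda /z/ | onset /n/.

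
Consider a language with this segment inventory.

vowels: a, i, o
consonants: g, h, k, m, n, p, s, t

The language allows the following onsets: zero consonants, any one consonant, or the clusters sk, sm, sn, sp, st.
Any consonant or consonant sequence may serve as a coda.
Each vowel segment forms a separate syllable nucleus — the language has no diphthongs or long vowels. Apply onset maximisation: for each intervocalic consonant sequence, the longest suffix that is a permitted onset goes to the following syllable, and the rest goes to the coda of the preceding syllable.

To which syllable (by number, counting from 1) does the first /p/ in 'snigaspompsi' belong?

3

Nuclei (vowels): i, a, o, i → 4 syllables.
σ1/σ2 boundary: just /g/ — single C goes to the following onset.
σ2/σ3 boundary: cluster /sp/ — /sp/ is itself a permitted onset, so the whole cluster goes right; preceding coda = ∅.
σ3/σ4 boundary: /mps/ — longest licit onset from the right is /s/, leaving /mp/ as coda.
Syllabification: sni.ga.spomp.si.
The first /p/ is in the onset of syllable 3 (/spomp/).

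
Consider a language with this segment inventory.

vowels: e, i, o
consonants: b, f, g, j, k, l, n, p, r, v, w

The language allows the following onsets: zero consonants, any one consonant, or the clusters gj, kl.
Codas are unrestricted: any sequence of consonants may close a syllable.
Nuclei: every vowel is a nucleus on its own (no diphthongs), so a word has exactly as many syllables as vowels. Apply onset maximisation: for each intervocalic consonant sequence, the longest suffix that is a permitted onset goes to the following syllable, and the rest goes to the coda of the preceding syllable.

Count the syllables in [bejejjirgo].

The vowels are e, e, i, o — 4 nuclei, so 4 syllables.

4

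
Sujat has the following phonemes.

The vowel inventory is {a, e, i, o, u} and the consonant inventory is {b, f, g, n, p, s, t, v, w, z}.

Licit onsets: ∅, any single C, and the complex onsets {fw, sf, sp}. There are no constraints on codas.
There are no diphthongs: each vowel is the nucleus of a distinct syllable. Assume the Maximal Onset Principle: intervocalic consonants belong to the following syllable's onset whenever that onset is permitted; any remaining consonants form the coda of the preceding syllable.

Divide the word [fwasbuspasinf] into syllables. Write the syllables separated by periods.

Nuclei (vowels): a, u, a, i → 4 syllables.
σ1/σ2 boundary: /sb/; trying suffixes from longest down, /b/ is the first permitted one, so coda /s/ | onset /b/.
σ2/σ3 boundary: /sp/ is a licit onset in full, so it all attaches to the next syllable.
σ3/σ4 boundary: /s/ → onset of the next syllable (single consonants are always licit onsets).

fwas.bu.spa.sinf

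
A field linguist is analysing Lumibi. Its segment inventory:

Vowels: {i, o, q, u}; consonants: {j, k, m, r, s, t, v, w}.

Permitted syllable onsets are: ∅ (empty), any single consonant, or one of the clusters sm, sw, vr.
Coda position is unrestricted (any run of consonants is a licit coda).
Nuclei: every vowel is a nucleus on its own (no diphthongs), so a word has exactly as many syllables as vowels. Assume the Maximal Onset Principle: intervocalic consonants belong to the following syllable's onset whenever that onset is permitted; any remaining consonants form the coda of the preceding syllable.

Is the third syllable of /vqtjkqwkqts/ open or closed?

Vowels present: q, q, q; each is a nucleus, giving 3 syllables.
/q…q/ gap (V1→V2): /tjk/ — longest licit onset from the right is /k/, leaving /tj/ as coda.
/q…q/ gap (V2→V3): cluster /wk/ — the longest permitted-onset suffix is /k/; onset = /k/, preceding coda = /w/.
So the parse is vqtj.kqw.kqts.
Syllable 3 is /kqts/ with coda /ts/, so it is closed.

closed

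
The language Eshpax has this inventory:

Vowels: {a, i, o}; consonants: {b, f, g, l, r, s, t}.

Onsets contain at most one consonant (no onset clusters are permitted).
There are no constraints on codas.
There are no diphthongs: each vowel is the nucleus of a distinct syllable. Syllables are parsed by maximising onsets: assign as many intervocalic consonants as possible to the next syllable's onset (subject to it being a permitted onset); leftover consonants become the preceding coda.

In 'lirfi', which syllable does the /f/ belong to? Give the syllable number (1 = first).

2

Vowels present: i, i; each is a nucleus, giving 2 syllables.
Between /i/ (V1) and /i/ (V2): cluster /rf/ — the longest permitted-onset suffix is /f/; onset = /f/, preceding coda = /r/.
Putting it together: lir.fi.
The /f/ is in the onset of syllable 2 (/fi/).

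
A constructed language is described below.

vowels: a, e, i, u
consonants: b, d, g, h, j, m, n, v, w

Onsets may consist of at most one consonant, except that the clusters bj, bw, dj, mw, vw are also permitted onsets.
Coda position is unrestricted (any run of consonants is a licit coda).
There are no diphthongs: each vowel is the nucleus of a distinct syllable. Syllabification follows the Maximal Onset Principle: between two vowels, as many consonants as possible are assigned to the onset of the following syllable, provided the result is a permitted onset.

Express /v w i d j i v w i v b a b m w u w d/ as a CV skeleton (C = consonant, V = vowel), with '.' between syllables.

CCV.CCV.CCVC.CVC.CCVCC

Nuclei (vowels): i, i, i, a, u → 5 syllables.
Between /i/ (V1) and /i/ (V2): /dj/ — entire cluster is a permitted onset → onset /dj/, coda ∅.
Between /i/ (V2) and /i/ (V3): /vw/ — entire cluster is a permitted onset → onset /vw/, coda ∅.
Between /i/ (V3) and /a/ (V4): /vb/; trying suffixes from longest down, /b/ is the first permitted one, so coda /v/ | onset /b/.
Between /a/ (V4) and /u/ (V5): /bmw/ splits as /b/ + /mw/ (/mw/ is the longest suffix that is a licit onset).
Syllabification: vwi.dji.vwiv.bab.mwuwd.
Mapping each syllable to C/V: /vwi/ → CCV, /dji/ → CCV, /vwiv/ → CCVC, /bab/ → CVC, /mwuwd/ → CCVCC.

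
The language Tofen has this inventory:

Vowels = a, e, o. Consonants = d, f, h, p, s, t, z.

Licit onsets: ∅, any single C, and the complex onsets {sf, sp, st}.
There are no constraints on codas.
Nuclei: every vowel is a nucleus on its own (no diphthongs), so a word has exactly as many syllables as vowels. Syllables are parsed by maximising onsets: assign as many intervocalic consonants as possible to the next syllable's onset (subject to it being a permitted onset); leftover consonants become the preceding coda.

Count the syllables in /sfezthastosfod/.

Vowels present: e, a, o, o; each is a nucleus, giving 4 syllables.

4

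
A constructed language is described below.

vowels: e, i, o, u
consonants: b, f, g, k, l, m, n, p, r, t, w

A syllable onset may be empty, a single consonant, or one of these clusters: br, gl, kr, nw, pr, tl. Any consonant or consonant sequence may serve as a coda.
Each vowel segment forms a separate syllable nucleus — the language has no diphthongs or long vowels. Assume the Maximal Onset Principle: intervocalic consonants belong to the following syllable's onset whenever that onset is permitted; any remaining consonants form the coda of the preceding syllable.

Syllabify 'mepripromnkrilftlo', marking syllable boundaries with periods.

me.pri.promn.krilf.tlo

Vowels present: e, i, o, i, o; each is a nucleus, giving 5 syllables.
σ1/σ2 boundary: /pr/ — entire cluster is a permitted onset → onset /pr/, coda ∅.
σ2/σ3 boundary: /pr/ is a licit onset in full, so it all attaches to the next syllable.
σ3/σ4 boundary: /mnkr/ splits as /mn/ + /kr/ (/kr/ is the longest suffix that is a licit onset).
σ4/σ5 boundary: /lftl/ — longest licit onset from the right is /tl/, leaving /lf/ as coda.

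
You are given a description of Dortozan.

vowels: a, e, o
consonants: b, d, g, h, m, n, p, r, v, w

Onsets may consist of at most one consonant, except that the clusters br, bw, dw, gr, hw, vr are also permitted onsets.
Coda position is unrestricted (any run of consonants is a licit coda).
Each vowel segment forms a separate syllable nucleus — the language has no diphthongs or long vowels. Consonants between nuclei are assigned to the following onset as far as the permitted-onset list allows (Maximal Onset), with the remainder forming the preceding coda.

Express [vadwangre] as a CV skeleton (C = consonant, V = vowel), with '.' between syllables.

Vowels present: a, a, e; each is a nucleus, giving 3 syllables.
V1 /a/ – V2 /a/: /dw/ — entire cluster is a permitted onset → onset /dw/, coda ∅.
V2 /a/ – V3 /e/: cluster /ngr/ — the longest permitted-onset suffix is /gr/; onset = /gr/, preceding coda = /n/.
Putting it together: va.dwan.gre.
Mapping each syllable to C/V: /va/ → CV, /dwan/ → CCVC, /gre/ → CCV.

CV.CCVC.CCV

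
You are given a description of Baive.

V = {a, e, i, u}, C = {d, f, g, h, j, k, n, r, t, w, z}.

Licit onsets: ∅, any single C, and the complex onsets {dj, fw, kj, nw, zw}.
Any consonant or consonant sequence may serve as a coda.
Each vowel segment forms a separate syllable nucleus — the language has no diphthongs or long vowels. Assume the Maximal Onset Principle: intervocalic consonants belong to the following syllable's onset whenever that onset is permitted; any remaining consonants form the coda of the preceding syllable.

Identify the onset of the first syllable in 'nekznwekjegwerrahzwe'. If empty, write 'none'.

The vowels are e, e, e, e, a, e — 6 nuclei, so 6 syllables.
σ1/σ2 boundary: /kznw/ — longest licit onset from the right is /nw/, leaving /kz/ as coda.
σ2/σ3 boundary: /kj/ — entire cluster is a permitted onset → onset /kj/, coda ∅.
σ3/σ4 boundary: cluster /gw/ — the longest permitted-onset suffix is /w/; onset = /w/, preceding coda = /g/.
σ4/σ5 boundary: /rr/ splits as /r/ + /r/ (/r/ is the longest suffix that is a licit onset).
σ5/σ6 boundary: /hzw/ — longest licit onset from the right is /zw/, leaving /h/ as coda.
Syllabification: nekz.nwe.kjeg.wer.rah.zwe.
Syllable 1 is /nekz/: onset /n/, nucleus /e/, coda /kz/.

n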